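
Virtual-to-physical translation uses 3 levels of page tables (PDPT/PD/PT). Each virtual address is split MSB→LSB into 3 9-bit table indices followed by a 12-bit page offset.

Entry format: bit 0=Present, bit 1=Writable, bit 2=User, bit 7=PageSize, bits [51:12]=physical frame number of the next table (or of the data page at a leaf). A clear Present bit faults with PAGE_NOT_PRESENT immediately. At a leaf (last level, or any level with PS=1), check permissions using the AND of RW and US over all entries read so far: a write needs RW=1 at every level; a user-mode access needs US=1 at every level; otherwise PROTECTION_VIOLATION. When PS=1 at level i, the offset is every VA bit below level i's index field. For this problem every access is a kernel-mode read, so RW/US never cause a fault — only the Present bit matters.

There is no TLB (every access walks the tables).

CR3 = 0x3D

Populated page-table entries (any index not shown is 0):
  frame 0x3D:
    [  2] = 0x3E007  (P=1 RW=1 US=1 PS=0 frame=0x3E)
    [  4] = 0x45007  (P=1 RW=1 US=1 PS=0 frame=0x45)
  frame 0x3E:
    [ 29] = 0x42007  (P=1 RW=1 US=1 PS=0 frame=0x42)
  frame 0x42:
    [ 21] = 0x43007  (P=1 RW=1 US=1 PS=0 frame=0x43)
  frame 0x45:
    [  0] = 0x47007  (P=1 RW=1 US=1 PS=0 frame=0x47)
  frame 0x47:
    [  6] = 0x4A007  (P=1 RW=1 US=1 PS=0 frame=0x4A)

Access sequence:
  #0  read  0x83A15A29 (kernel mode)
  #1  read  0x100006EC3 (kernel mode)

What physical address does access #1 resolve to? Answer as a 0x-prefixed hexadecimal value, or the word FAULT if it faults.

Per-access translation:
#0 VA=0x83A15A29 (r,kernel):
  [0] read 0x3D idx=2: raw=0x3E007 flags P=1 W=1 U=1 S=0
  [1] read 0x3E idx=29: raw=0x42007 flags P=1 W=1 U=1 S=0
  [2] read 0x42 idx=21: raw=0x43007 flags P=1 W=1 U=1 S=0
  → PA=0x43A29  (3 entries read)
#1 VA=0x100006EC3 (r,kernel):
  [0] read 0x3D idx=4: raw=0x45007 flags P=1 W=1 U=1 S=0
  [1] read 0x45 idx=0: raw=0x47007 flags P=1 W=1 U=1 S=0
  [2] read 0x47 idx=6: raw=0x4A007 flags P=1 W=1 U=1 S=0
  → PA=0x4AEC3  (3 entries read)

Access #1 PA: 0x4AEC3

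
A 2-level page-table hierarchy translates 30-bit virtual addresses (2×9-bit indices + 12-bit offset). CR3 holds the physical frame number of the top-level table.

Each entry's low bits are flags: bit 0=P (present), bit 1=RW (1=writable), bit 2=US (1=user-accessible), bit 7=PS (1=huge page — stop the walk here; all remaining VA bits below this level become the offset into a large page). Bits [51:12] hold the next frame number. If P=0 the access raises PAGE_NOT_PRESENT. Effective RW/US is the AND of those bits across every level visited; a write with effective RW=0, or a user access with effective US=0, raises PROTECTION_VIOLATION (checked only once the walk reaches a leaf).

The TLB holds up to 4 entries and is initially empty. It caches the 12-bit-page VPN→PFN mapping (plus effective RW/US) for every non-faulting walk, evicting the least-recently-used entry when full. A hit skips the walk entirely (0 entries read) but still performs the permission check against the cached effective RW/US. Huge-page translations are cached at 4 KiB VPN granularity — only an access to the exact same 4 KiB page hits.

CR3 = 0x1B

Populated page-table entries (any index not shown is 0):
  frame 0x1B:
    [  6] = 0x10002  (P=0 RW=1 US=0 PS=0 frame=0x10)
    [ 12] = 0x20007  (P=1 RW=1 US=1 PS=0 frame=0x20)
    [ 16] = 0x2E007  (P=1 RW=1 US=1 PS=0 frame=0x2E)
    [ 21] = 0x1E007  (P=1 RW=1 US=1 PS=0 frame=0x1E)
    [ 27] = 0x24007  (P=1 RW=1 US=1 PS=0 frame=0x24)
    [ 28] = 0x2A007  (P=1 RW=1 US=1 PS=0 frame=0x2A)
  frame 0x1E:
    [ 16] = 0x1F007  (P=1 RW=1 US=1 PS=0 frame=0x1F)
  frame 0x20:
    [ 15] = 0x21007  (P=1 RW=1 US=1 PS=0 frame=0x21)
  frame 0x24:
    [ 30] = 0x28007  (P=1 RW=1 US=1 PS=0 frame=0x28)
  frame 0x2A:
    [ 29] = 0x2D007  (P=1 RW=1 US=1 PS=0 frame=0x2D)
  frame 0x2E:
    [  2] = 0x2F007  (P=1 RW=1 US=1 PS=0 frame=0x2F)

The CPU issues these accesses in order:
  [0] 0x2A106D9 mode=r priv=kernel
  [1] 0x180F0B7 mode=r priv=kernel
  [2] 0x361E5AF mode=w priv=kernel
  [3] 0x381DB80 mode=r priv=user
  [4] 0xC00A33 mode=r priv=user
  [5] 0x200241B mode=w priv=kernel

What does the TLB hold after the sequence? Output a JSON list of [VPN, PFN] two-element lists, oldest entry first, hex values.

Trace:
#0 VA=0x2A106D9 (r,kernel):
  L0: frame=0x1B idx=21 entry=0x1E007 [P=1 RW=1 US=1 PS=0]
  L1: frame=0x1E idx=16 entry=0x1F007 [P=1 RW=1 US=1 PS=0]
  → PA=0x1F6D9  (2 entries read)
#1 VA=0x180F0B7 (r,kernel):
  L0: frame=0x1B idx=12 entry=0x20007 [P=1 RW=1 US=1 PS=0]
  L1: frame=0x20 idx=15 entry=0x21007 [P=1 RW=1 US=1 PS=0]
  → PA=0x210B7  (2 entries read)
#2 VA=0x361E5AF (w,kernel):
  L0: frame=0x1B idx=27 entry=0x24007 [P=1 RW=1 US=1 PS=0]
  L1: frame=0x24 idx=30 entry=0x28007 [P=1 RW=1 US=1 PS=0]
  → PA=0x285AF  (2 entries read)
#3 VA=0x381DB80 (r,user):
  L0: frame=0x1B idx=28 entry=0x2A007 [P=1 RW=1 US=1 PS=0]
  L1: frame=0x2A idx=29 entry=0x2D007 [P=1 RW=1 US=1 PS=0]
  → PA=0x2DB80  (2 entries read)
#4 VA=0xC00A33 (r,user):
  L0: frame=0x1B idx=6 entry=0x10002 [P=0 RW=1 US=0 PS=0]
  ✗ PAGE_NOT_PRESENT  [1 reads]
#5 VA=0x200241B (w,kernel):
  L0: frame=0x1B idx=16 entry=0x2E007 [P=1 RW=1 US=1 PS=0]
  L1: frame=0x2E idx=2 entry=0x2F007 [P=1 RW=1 US=1 PS=0]
  → PA=0x2F41B  (2 entries read)

TLB: [["0x180F", "0x21"], ["0x361E", "0x28"], ["0x381D", "0x2D"], ["0x2002", "0x2F"]]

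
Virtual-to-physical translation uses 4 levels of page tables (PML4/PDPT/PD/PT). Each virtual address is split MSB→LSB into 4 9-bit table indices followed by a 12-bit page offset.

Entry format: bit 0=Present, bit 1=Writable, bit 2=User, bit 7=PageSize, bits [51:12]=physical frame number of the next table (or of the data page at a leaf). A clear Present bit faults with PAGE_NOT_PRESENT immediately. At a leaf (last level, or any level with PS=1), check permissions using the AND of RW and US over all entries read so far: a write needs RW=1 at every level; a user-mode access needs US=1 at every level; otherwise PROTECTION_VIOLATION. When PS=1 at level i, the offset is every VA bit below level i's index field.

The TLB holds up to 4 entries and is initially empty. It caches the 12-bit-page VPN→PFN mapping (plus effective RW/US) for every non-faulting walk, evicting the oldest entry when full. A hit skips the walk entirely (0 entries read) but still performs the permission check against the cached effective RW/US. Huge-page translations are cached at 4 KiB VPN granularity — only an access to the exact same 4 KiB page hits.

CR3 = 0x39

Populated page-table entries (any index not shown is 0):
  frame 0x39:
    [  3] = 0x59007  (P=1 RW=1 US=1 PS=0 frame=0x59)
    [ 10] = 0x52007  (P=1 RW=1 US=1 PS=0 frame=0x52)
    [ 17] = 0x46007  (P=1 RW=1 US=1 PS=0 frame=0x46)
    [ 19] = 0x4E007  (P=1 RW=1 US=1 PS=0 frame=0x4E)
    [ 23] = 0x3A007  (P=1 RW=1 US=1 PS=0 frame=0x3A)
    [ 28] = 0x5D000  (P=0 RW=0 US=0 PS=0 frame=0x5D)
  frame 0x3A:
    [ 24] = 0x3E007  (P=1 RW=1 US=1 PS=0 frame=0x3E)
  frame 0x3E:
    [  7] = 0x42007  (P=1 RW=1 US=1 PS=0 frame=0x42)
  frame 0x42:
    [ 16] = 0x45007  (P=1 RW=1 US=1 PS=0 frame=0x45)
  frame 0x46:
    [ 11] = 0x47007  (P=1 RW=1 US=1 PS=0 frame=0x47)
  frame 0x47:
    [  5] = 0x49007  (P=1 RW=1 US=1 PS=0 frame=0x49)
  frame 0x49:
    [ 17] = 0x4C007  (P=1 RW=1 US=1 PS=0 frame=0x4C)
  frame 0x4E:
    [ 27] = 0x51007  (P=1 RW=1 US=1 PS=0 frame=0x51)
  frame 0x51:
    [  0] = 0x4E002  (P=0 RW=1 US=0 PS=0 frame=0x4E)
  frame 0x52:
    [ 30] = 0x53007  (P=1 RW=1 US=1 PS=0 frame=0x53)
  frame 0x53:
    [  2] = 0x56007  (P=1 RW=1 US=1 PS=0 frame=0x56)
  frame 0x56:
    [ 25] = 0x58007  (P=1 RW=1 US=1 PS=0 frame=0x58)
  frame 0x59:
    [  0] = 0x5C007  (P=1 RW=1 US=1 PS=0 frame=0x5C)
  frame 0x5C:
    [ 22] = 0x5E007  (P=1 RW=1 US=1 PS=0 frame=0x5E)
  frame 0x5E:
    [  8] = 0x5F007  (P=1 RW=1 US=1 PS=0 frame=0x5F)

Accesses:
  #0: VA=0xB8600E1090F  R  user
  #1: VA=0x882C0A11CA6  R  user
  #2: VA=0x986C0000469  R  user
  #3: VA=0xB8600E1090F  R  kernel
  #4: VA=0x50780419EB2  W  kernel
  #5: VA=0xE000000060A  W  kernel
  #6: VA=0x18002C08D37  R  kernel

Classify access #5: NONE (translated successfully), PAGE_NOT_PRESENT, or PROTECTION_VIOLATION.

Trace:
#0 VA=0xB8600E1090F (r,user):
  L0: frame=0x39 idx=23 entry=0x3A007 [P=1 RW=1 US=1 PS=0]
  L1: frame=0x3A idx=24 entry=0x3E007 [P=1 RW=1 US=1 PS=0]
  L2: frame=0x3E idx=7 entry=0x42007 [P=1 RW=1 US=1 PS=0]
  L3: frame=0x42 idx=16 entry=0x45007 [P=1 RW=1 US=1 PS=0]
  ⇒ phys 0x4590F  [4 reads]
#1 VA=0x882C0A11CA6 (r,user):
  L0: frame=0x39 idx=17 entry=0x46007 [P=1 RW=1 US=1 PS=0]
  L1: frame=0x46 idx=11 entry=0x47007 [P=1 RW=1 US=1 PS=0]
  L2: frame=0x47 idx=5 entry=0x49007 [P=1 RW=1 US=1 PS=0]
  L3: frame=0x49 idx=17 entry=0x4C007 [P=1 RW=1 US=1 PS=0]
  ⇒ phys 0x4CCA6  [4 reads]
#2 VA=0x986C0000469 (r,user):
  L0: frame=0x39 idx=19 entry=0x4E007 [P=1 RW=1 US=1 PS=0]
  L1: frame=0x4E idx=27 entry=0x51007 [P=1 RW=1 US=1 PS=0]
  L2: frame=0x51 idx=0 entry=0x4E002 [P=0 RW=1 US=0 PS=0]
  ✗ PAGE_NOT_PRESENT  [3 reads]
#3 VA=0xB8600E1090F (r,kernel):
  TLB hit vpn=0xB8600E10 → PA=0x4590F
#4 VA=0x50780419EB2 (w,kernel):
  L0: frame=0x39 idx=10 entry=0x52007 [P=1 RW=1 US=1 PS=0]
  L1: frame=0x52 idx=30 entry=0x53007 [P=1 RW=1 US=1 PS=0]
  L2: frame=0x53 idx=2 entry=0x56007 [P=1 RW=1 US=1 PS=0]
  L3: frame=0x56 idx=25 entry=0x58007 [P=1 RW=1 US=1 PS=0]
  ⇒ phys 0x58EB2  [4 reads]
#5 VA=0xE000000060A (w,kernel):
  L0: frame=0x39 idx=28 entry=0x5D000 [P=0 RW=0 US=0 PS=0]
  ✗ PAGE_NOT_PRESENT  [1 reads]
#6 VA=0x18002C08D37 (r,kernel):
  L0: frame=0x39 idx=3 entry=0x59007 [P=1 RW=1 US=1 PS=0]
  L1: frame=0x59 idx=0 entry=0x5C007 [P=1 RW=1 US=1 PS=0]
  L2: frame=0x5C idx=22 entry=0x5E007 [P=1 RW=1 US=1 PS=0]
  L3: frame=0x5E idx=8 entry=0x5F007 [P=1 RW=1 US=1 PS=0]
  ⇒ phys 0x5FD37  [4 reads]

Access #5 fault: PAGE_NOT_PRESENT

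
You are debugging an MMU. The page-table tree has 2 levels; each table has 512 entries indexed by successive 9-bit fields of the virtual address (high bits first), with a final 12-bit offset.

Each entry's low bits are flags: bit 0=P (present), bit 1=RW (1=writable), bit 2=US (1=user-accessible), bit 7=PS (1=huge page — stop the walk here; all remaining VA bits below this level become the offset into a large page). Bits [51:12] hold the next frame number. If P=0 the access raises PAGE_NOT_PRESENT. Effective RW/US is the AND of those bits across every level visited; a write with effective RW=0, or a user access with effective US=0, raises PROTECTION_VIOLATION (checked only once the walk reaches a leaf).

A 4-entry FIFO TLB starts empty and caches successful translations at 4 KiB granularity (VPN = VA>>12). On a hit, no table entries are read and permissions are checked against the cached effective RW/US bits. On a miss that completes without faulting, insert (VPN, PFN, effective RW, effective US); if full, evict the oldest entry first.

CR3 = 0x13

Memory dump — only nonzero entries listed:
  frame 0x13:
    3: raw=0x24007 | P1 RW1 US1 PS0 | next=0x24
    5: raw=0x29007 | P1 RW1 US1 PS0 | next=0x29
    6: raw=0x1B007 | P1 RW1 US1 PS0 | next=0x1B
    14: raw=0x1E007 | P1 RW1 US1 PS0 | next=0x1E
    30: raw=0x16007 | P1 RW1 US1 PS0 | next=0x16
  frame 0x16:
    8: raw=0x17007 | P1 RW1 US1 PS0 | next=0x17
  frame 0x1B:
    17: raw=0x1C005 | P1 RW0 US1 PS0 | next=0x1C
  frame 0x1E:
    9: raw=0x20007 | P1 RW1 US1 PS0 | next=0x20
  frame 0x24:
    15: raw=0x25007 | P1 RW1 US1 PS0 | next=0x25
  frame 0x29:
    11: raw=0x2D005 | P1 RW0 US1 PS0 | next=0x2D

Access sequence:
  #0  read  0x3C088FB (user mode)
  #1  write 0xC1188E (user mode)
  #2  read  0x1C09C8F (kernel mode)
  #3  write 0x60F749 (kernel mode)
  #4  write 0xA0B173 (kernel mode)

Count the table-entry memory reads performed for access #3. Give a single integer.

Trace:
#0 VA=0x3C088FB (r,user):
  [0] read 0x13 idx=30: raw=0x16007 flags P=1 W=1 U=1 S=0
  [1] read 0x16 idx=8: raw=0x17007 flags P=1 W=1 U=1 S=0
  ⇒ phys 0x178FB  [2 reads]
#1 VA=0xC1188E (w,user):
  [0] read 0x13 idx=6: raw=0x1B007 flags P=1 W=1 U=1 S=0
  [1] read 0x1B idx=17: raw=0x1C005 flags P=1 W=0 U=1 S=0
  ⇒ fault: PROTECTION_VIOLATION  — 2 lookups
#2 VA=0x1C09C8F (r,kernel):
  [0] read 0x13 idx=14: raw=0x1E007 flags P=1 W=1 U=1 S=0
  [1] read 0x1E idx=9: raw=0x20007 flags P=1 W=1 U=1 S=0
  ⇒ phys 0x20C8F  [2 reads]
#3 VA=0x60F749 (w,kernel):
  [0] read 0x13 idx=3: raw=0x24007 flags P=1 W=1 U=1 S=0
  [1] read 0x24 idx=15: raw=0x25007 flags P=1 W=1 U=1 S=0
  ⇒ phys 0x25749  [2 reads]
#4 VA=0xA0B173 (w,kernel):
  [0] read 0x13 idx=5: raw=0x29007 flags P=1 W=1 U=1 S=0
  [1] read 0x29 idx=11: raw=0x2D005 flags P=1 W=0 U=1 S=0
  ⇒ fault: PROTECTION_VIOLATION  — 2 lookups

Entries read for #3: 2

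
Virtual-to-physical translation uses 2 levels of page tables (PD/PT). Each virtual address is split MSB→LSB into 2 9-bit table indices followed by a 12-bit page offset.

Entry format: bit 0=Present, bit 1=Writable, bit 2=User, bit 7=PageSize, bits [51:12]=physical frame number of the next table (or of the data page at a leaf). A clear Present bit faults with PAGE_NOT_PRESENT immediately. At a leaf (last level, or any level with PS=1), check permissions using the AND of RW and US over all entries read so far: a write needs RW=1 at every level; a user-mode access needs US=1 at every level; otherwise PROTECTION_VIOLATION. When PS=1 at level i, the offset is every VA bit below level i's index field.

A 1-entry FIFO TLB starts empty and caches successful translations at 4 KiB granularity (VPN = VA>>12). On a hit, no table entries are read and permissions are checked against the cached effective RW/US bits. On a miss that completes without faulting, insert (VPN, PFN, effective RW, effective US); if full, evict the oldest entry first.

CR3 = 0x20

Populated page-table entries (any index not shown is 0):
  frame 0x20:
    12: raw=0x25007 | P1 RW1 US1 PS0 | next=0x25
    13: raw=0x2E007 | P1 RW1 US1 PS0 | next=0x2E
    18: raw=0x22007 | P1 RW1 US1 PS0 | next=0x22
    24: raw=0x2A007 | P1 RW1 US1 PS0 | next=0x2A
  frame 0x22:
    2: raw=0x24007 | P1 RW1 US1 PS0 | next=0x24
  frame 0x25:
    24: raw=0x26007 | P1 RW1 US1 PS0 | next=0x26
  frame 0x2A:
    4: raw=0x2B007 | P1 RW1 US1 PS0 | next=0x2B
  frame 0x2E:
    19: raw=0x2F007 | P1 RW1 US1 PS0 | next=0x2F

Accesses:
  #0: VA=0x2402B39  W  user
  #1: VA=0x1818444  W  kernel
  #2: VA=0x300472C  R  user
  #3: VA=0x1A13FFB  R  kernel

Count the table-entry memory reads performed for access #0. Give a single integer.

Walk each access:
#0 VA=0x2402B39 (w,user):
  L0: frame=0x20 idx=18 entry=0x22007 [P=1 RW=1 US=1 PS=0]
  L1: frame=0x22 idx=2 entry=0x24007 [P=1 RW=1 US=1 PS=0]
  → PA=0x24B39  (2 entries read)
#1 VA=0x1818444 (w,kernel):
  L0: frame=0x20 idx=12 entry=0x25007 [P=1 RW=1 US=1 PS=0]
  L1: frame=0x25 idx=24 entry=0x26007 [P=1 RW=1 US=1 PS=0]
  → PA=0x26444  (2 entries read)
#2 VA=0x300472C (r,user):
  L0: frame=0x20 idx=24 entry=0x2A007 [P=1 RW=1 US=1 PS=0]
  L1: frame=0x2A idx=4 entry=0x2B007 [P=1 RW=1 US=1 PS=0]
  → PA=0x2B72C  (2 entries read)
#3 VA=0x1A13FFB (r,kernel):
  L0: frame=0x20 idx=13 entry=0x2E007 [P=1 RW=1 US=1 PS=0]
  L1: frame=0x2E idx=19 entry=0x2F007 [P=1 RW=1 US=1 PS=0]
  → PA=0x2FFFB  (2 entries read)

Entries read for #0: 2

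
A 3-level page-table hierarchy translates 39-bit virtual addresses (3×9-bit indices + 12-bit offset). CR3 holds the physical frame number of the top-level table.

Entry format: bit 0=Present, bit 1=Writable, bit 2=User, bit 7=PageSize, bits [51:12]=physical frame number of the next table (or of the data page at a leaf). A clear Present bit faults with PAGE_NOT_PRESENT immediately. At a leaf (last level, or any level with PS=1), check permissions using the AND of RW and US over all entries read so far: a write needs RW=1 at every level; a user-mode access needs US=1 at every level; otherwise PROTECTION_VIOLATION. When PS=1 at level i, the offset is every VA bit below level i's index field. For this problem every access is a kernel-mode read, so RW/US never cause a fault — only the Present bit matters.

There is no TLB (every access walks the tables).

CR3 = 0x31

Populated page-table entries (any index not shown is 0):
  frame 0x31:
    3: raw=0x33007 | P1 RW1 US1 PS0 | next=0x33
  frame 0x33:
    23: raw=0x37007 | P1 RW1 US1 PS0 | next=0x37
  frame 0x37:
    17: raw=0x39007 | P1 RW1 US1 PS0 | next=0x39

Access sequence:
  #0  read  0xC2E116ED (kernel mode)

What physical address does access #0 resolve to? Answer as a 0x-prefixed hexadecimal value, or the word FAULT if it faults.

Trace:
#0 VA=0xC2E116ED (r,kernel):
  lvl0: tbl 0x31, slot 3 ⇒ 0x33007 (P1/RW1/US1/PS0)
  lvl1: tbl 0x33, slot 23 ⇒ 0x37007 (P1/RW1/US1/PS0)
  lvl2: tbl 0x37, slot 17 ⇒ 0x39007 (P1/RW1/US1/PS0)
  ✓ 0x396ED  — 3 lookups

Access #0 PA: 0x396ED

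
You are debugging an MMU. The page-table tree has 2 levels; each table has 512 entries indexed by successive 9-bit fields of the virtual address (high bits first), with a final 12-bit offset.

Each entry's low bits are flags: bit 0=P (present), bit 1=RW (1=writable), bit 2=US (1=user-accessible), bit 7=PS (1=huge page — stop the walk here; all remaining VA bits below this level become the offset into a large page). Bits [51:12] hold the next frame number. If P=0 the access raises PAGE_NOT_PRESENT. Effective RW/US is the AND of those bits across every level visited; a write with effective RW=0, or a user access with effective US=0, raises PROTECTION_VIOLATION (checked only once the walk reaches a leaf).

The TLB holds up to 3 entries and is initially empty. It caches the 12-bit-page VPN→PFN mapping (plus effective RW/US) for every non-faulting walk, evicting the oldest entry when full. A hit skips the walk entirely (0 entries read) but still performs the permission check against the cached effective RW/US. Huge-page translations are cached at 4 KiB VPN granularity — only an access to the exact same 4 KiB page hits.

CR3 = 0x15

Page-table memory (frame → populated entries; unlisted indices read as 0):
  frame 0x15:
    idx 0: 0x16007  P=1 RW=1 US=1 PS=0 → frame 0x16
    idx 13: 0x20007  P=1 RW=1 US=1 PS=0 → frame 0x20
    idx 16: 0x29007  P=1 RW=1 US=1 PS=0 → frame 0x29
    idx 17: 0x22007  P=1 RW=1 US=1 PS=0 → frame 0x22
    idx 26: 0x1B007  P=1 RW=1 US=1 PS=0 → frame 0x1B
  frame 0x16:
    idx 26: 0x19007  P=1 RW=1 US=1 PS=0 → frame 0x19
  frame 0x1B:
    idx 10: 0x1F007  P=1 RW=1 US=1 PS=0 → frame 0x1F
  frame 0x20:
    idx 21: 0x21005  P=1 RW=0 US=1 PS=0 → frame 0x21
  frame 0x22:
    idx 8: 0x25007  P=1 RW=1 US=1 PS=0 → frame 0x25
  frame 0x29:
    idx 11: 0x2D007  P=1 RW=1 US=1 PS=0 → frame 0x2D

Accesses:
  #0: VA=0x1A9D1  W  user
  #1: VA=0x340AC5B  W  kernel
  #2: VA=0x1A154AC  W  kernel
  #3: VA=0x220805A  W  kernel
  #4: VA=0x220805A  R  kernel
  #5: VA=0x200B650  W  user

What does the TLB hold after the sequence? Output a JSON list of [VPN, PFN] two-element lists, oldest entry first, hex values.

Walk each access:
#0 VA=0x1A9D1 (w,user):
  [0] read 0x15 idx=0: raw=0x16007 flags P=1 W=1 U=1 S=0
  [1] read 0x16 idx=26: raw=0x19007 flags P=1 W=1 U=1 S=0
  → PA=0x199D1  (2 entries read)
#1 VA=0x340AC5B (w,kernel):
  [0] read 0x15 idx=26: raw=0x1B007 flags P=1 W=1 U=1 S=0
  [1] read 0x1B idx=10: raw=0x1F007 flags P=1 W=1 U=1 S=0
  → PA=0x1FC5B  (2 entries read)
#2 VA=0x1A154AC (w,kernel):
  [0] read 0x15 idx=13: raw=0x20007 flags P=1 W=1 U=1 S=0
  [1] read 0x20 idx=21: raw=0x21005 flags P=1 W=0 U=1 S=0
  ⇒ fault: PROTECTION_VIOLATION  — 2 lookups
#3 VA=0x220805A (w,kernel):
  [0] read 0x15 idx=17: raw=0x22007 flags P=1 W=1 U=1 S=0
  [1] read 0x22 idx=8: raw=0x25007 flags P=1 W=1 U=1 S=0
  → PA=0x2505A  (2 entries read)
#4 VA=0x220805A (r,kernel):
  TLB hit vpn=0x2208 → PA=0x2505A
#5 VA=0x200B650 (w,user):
  [0] read 0x15 idx=16: raw=0x29007 flags P=1 W=1 U=1 S=0
  [1] read 0x29 idx=11: raw=0x2D007 flags P=1 W=1 U=1 S=0
  → PA=0x2D650  (2 entries read)

TLB: [["0x340A", "0x1F"], ["0x2208", "0x25"], ["0x200B", "0x2D"]]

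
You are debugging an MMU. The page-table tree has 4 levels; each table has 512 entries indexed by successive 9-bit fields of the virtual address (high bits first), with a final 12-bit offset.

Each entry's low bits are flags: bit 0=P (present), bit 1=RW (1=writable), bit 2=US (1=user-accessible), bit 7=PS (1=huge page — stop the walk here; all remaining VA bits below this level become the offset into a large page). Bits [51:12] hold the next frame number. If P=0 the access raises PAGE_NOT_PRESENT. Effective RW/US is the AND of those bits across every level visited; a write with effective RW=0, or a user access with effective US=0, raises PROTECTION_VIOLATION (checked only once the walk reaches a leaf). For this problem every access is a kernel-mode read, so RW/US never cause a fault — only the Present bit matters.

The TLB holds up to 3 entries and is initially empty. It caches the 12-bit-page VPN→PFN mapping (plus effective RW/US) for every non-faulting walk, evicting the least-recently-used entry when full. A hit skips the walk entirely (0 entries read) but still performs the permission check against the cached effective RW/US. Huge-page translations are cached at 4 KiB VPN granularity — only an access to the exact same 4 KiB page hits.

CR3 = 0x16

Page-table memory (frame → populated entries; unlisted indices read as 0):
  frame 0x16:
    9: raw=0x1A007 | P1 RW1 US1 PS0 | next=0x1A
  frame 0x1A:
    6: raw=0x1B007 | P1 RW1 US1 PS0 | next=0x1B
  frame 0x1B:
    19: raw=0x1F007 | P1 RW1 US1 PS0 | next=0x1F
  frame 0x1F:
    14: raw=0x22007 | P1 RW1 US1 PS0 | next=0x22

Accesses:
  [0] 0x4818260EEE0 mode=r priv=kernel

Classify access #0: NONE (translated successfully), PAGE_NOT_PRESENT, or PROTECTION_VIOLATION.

Per-access translation:
#0 VA=0x4818260EEE0 (r,kernel):
  L0 @0x16[9] → 0x1A007  P=1,RW=1,US=1,PS=0
  L1 @0x1A[6] → 0x1B007  P=1,RW=1,US=1,PS=0
  L2 @0x1B[19] → 0x1F007  P=1,RW=1,US=1,PS=0
  L3 @0x1F[14] → 0x22007  P=1,RW=1,US=1,PS=0
  ✓ 0x22EE0  — 4 lookups

Access #0 fault: NONE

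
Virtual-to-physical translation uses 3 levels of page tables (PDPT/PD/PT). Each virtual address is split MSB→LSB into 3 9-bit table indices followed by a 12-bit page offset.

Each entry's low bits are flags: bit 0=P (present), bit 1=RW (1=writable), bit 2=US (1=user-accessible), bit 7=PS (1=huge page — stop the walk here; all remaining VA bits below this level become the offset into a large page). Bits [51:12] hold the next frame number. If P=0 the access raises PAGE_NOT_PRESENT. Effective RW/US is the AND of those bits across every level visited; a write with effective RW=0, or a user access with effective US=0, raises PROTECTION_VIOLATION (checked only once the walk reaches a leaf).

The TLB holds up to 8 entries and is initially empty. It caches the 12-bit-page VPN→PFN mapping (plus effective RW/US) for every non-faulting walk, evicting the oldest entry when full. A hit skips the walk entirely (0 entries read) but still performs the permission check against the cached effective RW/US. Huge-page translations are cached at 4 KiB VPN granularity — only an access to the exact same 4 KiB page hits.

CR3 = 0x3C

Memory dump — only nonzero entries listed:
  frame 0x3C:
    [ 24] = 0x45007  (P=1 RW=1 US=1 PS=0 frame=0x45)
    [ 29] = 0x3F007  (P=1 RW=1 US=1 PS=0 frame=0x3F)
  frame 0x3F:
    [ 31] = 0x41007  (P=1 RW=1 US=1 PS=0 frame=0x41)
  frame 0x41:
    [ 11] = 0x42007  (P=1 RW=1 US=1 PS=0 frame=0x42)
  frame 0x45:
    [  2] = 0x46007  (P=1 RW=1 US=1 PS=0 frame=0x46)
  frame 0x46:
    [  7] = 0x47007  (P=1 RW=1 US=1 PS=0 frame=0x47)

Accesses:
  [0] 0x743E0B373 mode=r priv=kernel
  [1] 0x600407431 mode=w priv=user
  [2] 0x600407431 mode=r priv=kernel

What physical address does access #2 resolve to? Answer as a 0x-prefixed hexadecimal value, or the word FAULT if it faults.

Trace:
#0 VA=0x743E0B373 (r,kernel):
  lvl0: tbl 0x3C, slot 29 ⇒ 0x3F007 (P1/RW1/US1/PS0)
  lvl1: tbl 0x3F, slot 31 ⇒ 0x41007 (P1/RW1/US1/PS0)
  lvl2: tbl 0x41, slot 11 ⇒ 0x42007 (P1/RW1/US1/PS0)
  → PA=0x42373  (3 entries read)
#1 VA=0x600407431 (w,user):
  lvl0: tbl 0x3C, slot 24 ⇒ 0x45007 (P1/RW1/US1/PS0)
  lvl1: tbl 0x45, slot 2 ⇒ 0x46007 (P1/RW1/US1/PS0)
  lvl2: tbl 0x46, slot 7 ⇒ 0x47007 (P1/RW1/US1/PS0)
  → PA=0x47431  (3 entries read)
#2 VA=0x600407431 (r,kernel):
  TLB hit vpn=0x600407 → PA=0x47431

Access #2 PA: 0x47431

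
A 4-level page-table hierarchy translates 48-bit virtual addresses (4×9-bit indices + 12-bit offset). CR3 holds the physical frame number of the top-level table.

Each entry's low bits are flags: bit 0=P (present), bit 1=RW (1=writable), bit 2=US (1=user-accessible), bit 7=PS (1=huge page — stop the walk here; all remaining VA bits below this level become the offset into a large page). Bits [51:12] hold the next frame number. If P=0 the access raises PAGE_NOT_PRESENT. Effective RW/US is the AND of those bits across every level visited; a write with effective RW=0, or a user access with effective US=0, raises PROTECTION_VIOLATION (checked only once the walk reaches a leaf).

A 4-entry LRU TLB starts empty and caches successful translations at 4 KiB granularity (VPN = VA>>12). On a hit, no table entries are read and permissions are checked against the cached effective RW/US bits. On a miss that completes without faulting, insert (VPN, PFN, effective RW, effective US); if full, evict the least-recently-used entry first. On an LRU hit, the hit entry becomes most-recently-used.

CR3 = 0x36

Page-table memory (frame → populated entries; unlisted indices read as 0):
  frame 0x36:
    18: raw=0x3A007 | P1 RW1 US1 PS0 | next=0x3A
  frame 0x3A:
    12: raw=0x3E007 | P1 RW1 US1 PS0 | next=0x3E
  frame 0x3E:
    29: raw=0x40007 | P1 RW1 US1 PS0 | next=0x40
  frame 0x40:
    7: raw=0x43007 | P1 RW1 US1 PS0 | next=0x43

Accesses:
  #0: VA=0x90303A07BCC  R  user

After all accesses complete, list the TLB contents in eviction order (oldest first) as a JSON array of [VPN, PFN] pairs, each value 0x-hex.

Trace:
#0 VA=0x90303A07BCC (r,user):
  L0 @0x36[18] → 0x3A007  P=1,RW=1,US=1,PS=0
  L1 @0x3A[12] → 0x3E007  P=1,RW=1,US=1,PS=0
  L2 @0x3E[29] → 0x40007  P=1,RW=1,US=1,PS=0
  L3 @0x40[7] → 0x43007  P=1,RW=1,US=1,PS=0
  → PA=0x43BCC  (4 entries read)

TLB: [["0x90303A07", "0x43"]]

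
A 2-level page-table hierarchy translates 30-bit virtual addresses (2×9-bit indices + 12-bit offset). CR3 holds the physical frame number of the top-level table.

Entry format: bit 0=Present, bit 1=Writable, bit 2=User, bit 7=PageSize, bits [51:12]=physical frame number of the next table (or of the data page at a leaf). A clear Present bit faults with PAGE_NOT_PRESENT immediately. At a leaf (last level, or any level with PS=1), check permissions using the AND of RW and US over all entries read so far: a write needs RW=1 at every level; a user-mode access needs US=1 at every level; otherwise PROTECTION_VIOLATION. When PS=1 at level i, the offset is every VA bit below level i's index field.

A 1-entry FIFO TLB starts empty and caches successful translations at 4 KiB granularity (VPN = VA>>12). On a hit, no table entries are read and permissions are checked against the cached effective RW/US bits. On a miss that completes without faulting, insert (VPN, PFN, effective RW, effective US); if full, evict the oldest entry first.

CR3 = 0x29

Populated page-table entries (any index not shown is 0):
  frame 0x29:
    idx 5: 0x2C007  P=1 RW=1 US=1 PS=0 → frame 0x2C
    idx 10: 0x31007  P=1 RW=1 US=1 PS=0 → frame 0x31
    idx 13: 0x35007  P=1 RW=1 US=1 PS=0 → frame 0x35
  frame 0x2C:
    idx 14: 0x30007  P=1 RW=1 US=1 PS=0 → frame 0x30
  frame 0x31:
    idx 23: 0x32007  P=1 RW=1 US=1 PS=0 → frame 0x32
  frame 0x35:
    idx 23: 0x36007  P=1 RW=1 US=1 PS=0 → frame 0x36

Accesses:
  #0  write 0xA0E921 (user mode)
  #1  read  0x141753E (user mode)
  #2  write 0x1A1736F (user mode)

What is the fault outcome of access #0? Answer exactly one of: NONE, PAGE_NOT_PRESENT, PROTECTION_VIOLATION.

Trace:
#0 VA=0xA0E921 (w,user):
  lvl0: tbl 0x29, slot 5 ⇒ 0x2C007 (P1/RW1/US1/PS0)
  lvl1: tbl 0x2C, slot 14 ⇒ 0x30007 (P1/RW1/US1/PS0)
  → PA=0x30921  (2 entries read)
#1 VA=0x141753E (r,user):
  lvl0: tbl 0x29, slot 10 ⇒ 0x31007 (P1/RW1/US1/PS0)
  lvl1: tbl 0x31, slot 23 ⇒ 0x32007 (P1/RW1/US1/PS0)
  → PA=0x3253E  (2 entries read)
#2 VA=0x1A1736F (w,user):
  lvl0: tbl 0x29, slot 13 ⇒ 0x35007 (P1/RW1/US1/PS0)
  lvl1: tbl 0x35, slot 23 ⇒ 0x36007 (P1/RW1/US1/PS0)
  → PA=0x3636F  (2 entries read)

Access #0 fault: NONE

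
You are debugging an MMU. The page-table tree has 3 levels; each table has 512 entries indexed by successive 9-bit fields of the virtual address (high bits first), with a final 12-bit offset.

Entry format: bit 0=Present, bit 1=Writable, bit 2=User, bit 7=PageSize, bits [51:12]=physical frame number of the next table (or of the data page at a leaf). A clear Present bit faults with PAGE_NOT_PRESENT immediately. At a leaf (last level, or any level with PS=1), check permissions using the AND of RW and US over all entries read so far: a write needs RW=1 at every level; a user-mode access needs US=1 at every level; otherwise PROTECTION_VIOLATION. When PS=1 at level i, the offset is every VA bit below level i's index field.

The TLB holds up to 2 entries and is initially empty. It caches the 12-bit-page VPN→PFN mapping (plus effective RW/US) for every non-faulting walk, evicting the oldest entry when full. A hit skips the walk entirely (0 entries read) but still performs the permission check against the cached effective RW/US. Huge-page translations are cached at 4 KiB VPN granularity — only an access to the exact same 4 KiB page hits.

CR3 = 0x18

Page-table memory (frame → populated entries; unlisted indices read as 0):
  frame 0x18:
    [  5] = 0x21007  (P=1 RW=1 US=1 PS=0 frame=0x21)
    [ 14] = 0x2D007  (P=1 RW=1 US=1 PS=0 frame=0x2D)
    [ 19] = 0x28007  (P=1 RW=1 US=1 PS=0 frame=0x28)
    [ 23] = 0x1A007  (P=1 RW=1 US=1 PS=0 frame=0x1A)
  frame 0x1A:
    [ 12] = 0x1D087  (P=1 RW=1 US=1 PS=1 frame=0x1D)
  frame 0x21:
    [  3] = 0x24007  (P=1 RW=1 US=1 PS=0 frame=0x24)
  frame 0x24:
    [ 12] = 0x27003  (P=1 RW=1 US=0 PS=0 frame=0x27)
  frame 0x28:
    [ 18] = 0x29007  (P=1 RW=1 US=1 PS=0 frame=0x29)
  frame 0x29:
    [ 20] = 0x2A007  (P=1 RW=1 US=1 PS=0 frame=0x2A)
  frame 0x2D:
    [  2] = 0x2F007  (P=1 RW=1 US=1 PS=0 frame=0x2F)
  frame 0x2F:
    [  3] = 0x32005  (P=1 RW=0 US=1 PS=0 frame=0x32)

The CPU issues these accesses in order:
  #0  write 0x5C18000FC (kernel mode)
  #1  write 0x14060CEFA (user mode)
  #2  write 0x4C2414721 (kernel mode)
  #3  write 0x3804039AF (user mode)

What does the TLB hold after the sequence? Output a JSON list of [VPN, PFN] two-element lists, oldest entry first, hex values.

Per-access translation:
#0 VA=0x5C18000FC (w,kernel):
  lvl0: tbl 0x18, slot 23 ⇒ 0x1A007 (P1/RW1/US1/PS0)
  lvl1: tbl 0x1A, slot 12 ⇒ 0x1D087 (P1/RW1/US1/PS1)
  → PA=0x1D0FC (huge @L1)  (2 entries read)
#1 VA=0x14060CEFA (w,user):
  lvl0: tbl 0x18, slot 5 ⇒ 0x21007 (P1/RW1/US1/PS0)
  lvl1: tbl 0x21, slot 3 ⇒ 0x24007 (P1/RW1/US1/PS0)
  lvl2: tbl 0x24, slot 12 ⇒ 0x27003 (P1/RW1/US0/PS0)
  ⇒ fault: PROTECTION_VIOLATION  — 3 lookups
#2 VA=0x4C2414721 (w,kernel):
  lvl0: tbl 0x18, slot 19 ⇒ 0x28007 (P1/RW1/US1/PS0)
  lvl1: tbl 0x28, slot 18 ⇒ 0x29007 (P1/RW1/US1/PS0)
  lvl2: tbl 0x29, slot 20 ⇒ 0x2A007 (P1/RW1/US1/PS0)
  → PA=0x2A721  (3 entries read)
#3 VA=0x3804039AF (w,user):
  lvl0: tbl 0x18, slot 14 ⇒ 0x2D007 (P1/RW1/US1/PS0)
  lvl1: tbl 0x2D, slot 2 ⇒ 0x2F007 (P1/RW1/US1/PS0)
  lvl2: tbl 0x2F, slot 3 ⇒ 0x32005 (P1/RW0/US1/PS0)
  ⇒ fault: PROTECTION_VIOLATION  — 3 lookups

TLB: [["0x5C1800", "0x1D"], ["0x4C2414", "0x2A"]]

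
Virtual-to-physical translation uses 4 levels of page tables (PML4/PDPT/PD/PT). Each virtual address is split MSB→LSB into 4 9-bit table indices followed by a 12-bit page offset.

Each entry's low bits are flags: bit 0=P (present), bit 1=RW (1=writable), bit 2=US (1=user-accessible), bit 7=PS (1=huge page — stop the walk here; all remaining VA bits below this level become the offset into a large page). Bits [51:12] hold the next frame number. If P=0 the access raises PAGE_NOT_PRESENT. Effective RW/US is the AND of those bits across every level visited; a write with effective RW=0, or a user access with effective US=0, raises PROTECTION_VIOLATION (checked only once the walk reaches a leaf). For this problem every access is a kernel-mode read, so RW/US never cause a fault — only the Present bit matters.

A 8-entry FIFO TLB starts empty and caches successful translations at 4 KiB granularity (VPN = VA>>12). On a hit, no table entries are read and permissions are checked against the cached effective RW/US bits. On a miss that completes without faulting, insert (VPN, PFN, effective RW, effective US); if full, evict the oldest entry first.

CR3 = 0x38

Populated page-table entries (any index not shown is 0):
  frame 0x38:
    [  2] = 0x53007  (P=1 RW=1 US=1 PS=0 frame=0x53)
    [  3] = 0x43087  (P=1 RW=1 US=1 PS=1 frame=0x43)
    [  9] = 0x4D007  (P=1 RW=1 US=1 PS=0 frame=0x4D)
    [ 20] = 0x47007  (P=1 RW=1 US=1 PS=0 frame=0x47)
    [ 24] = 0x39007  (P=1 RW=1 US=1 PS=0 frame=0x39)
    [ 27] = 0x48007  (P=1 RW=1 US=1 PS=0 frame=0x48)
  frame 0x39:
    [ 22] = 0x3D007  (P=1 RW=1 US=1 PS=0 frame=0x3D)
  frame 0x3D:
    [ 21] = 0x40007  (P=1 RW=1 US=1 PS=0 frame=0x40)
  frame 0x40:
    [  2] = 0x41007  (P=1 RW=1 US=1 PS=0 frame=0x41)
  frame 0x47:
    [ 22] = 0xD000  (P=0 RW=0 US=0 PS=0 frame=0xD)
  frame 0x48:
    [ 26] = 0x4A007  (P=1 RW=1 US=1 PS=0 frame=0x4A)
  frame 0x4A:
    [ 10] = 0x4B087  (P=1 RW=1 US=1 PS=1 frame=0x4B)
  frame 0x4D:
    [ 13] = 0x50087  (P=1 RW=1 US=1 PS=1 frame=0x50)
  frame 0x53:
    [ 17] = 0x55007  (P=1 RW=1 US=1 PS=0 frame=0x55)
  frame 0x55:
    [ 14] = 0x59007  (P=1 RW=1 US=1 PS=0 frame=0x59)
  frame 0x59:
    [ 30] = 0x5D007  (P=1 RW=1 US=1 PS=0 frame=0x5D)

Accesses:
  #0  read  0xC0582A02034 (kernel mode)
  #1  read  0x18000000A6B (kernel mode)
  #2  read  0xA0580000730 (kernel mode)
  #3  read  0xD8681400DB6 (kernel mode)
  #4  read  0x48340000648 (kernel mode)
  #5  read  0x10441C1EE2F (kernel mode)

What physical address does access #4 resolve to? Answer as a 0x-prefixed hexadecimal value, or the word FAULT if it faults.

Walk each access:
#0 VA=0xC0582A02034 (r,kernel):
  [0] read 0x38 idx=24: raw=0x39007 flags P=1 W=1 U=1 S=0
  [1] read 0x39 idx=22: raw=0x3D007 flags P=1 W=1 U=1 S=0
  [2] read 0x3D idx=21: raw=0x40007 flags P=1 W=1 U=1 S=0
  [3] read 0x40 idx=2: raw=0x41007 flags P=1 W=1 U=1 S=0
  ✓ 0x41034  — 4 lookups
#1 VA=0x18000000A6B (r,kernel):
  [0] read 0x38 idx=3: raw=0x43087 flags P=1 W=1 U=1 S=1
  ✓ 0x43A6B (huge @L0)  — 1 lookups
#2 VA=0xA0580000730 (r,kernel):
  [0] read 0x38 idx=20: raw=0x47007 flags P=1 W=1 U=1 S=0
  [1] read 0x47 idx=22: raw=0xD000 flags P=0 W=0 U=0 S=0
  ⇒ fault: PAGE_NOT_PRESENT  — 2 lookups
#3 VA=0xD8681400DB6 (r,kernel):
  [0] read 0x38 idx=27: raw=0x48007 flags P=1 W=1 U=1 S=0
  [1] read 0x48 idx=26: raw=0x4A007 flags P=1 W=1 U=1 S=0
  [2] read 0x4A idx=10: raw=0x4B087 flags P=1 W=1 U=1 S=1
  ✓ 0x4BDB6 (huge @L2)  — 3 lookups
#4 VA=0x48340000648 (r,kernel):
  [0] read 0x38 idx=9: raw=0x4D007 flags P=1 W=1 U=1 S=0
  [1] read 0x4D idx=13: raw=0x50087 flags P=1 W=1 U=1 S=1
  ✓ 0x50648 (huge @L1)  — 2 lookups
#5 VA=0x10441C1EE2F (r,kernel):
  [0] read 0x38 idx=2: raw=0x53007 flags P=1 W=1 U=1 S=0
  [1] read 0x53 idx=17: raw=0x55007 flags P=1 W=1 U=1 S=0
  [2] read 0x55 idx=14: raw=0x59007 flags P=1 W=1 U=1 S=0
  [3] read 0x59 idx=30: raw=0x5D007 flags P=1 W=1 U=1 S=0
  ✓ 0x5DE2F  — 4 lookups

Access #4 PA: 0x50648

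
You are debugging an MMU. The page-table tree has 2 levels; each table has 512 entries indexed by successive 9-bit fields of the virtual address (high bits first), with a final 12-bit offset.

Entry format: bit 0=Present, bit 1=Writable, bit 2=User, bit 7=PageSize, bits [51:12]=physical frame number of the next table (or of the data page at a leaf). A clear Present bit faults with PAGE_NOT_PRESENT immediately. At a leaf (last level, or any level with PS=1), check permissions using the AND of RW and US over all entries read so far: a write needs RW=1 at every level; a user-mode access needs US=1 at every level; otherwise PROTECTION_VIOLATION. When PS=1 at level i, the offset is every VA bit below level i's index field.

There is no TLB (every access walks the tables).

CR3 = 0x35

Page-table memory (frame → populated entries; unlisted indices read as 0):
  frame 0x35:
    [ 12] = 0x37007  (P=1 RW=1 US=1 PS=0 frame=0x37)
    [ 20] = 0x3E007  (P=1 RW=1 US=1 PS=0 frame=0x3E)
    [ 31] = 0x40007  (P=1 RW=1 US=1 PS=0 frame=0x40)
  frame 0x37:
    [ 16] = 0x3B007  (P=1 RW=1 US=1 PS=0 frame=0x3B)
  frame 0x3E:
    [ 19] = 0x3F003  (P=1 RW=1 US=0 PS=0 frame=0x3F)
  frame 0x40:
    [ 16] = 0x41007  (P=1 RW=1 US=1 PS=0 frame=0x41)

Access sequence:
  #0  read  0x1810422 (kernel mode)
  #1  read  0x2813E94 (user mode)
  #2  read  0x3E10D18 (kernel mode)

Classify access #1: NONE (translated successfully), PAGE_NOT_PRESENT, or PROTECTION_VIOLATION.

Trace:
#0 VA=0x1810422 (r,kernel):
  lvl0: tbl 0x35, slot 12 ⇒ 0x37007 (P1/RW1/US1/PS0)
  lvl1: tbl 0x37, slot 16 ⇒ 0x3B007 (P1/RW1/US1/PS0)
  ⇒ phys 0x3B422  [2 reads]
#1 VA=0x2813E94 (r,user):
  lvl0: tbl 0x35, slot 20 ⇒ 0x3E007 (P1/RW1/US1/PS0)
  lvl1: tbl 0x3E, slot 19 ⇒ 0x3F003 (P1/RW1/US0/PS0)
  → PROTECTION_VIOLATION  (2 entries read)
#2 VA=0x3E10D18 (r,kernel):
  lvl0: tbl 0x35, slot 31 ⇒ 0x40007 (P1/RW1/US1/PS0)
  lvl1: tbl 0x40, slot 16 ⇒ 0x41007 (P1/RW1/US1/PS0)
  ⇒ phys 0x41D18  [2 reads]

Access #1 fault: PROTECTION_VIOLATION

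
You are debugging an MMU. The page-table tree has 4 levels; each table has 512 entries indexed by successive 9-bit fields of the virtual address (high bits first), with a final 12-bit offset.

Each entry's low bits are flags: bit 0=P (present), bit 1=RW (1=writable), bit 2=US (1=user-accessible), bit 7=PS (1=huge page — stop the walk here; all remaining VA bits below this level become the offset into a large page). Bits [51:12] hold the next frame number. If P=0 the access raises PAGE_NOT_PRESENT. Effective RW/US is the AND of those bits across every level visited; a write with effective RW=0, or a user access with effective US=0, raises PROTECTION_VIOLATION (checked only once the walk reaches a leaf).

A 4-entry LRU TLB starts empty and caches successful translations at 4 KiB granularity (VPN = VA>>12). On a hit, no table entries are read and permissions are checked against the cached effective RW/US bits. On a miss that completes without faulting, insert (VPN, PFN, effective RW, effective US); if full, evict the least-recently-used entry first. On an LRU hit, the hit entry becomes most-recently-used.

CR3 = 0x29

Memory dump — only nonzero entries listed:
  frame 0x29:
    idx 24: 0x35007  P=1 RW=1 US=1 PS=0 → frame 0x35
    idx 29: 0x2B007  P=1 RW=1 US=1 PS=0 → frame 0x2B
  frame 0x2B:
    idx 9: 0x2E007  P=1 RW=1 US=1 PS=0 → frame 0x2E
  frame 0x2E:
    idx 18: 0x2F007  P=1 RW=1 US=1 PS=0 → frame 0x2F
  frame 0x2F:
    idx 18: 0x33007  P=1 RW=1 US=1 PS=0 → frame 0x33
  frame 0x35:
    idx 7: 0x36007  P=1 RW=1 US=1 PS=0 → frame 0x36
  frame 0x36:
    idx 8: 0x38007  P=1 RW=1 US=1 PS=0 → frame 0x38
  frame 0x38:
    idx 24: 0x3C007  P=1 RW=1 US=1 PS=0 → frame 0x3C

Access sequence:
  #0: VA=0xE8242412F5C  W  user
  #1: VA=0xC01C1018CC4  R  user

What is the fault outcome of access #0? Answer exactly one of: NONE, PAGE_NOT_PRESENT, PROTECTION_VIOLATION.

Trace:
#0 VA=0xE8242412F5C (w,user):
  L0: frame=0x29 idx=29 entry=0x2B007 [P=1 RW=1 US=1 PS=0]
  L1: frame=0x2B idx=9 entry=0x2E007 [P=1 RW=1 US=1 PS=0]
  L2: frame=0x2E idx=18 entry=0x2F007 [P=1 RW=1 US=1 PS=0]
  L3: frame=0x2F idx=18 entry=0x33007 [P=1 RW=1 US=1 PS=0]
  ⇒ phys 0x33F5C  [4 reads]
#1 VA=0xC01C1018CC4 (r,user):
  L0: frame=0x29 idx=24 entry=0x35007 [P=1 RW=1 US=1 PS=0]
  L1: frame=0x35 idx=7 entry=0x36007 [P=1 RW=1 US=1 PS=0]
  L2: frame=0x36 idx=8 entry=0x38007 [P=1 RW=1 US=1 PS=0]
  L3: frame=0x38 idx=24 entry=0x3C007 [P=1 RW=1 US=1 PS=0]
  ⇒ phys 0x3CCC4  [4 reads]

Access #0 fault: NONE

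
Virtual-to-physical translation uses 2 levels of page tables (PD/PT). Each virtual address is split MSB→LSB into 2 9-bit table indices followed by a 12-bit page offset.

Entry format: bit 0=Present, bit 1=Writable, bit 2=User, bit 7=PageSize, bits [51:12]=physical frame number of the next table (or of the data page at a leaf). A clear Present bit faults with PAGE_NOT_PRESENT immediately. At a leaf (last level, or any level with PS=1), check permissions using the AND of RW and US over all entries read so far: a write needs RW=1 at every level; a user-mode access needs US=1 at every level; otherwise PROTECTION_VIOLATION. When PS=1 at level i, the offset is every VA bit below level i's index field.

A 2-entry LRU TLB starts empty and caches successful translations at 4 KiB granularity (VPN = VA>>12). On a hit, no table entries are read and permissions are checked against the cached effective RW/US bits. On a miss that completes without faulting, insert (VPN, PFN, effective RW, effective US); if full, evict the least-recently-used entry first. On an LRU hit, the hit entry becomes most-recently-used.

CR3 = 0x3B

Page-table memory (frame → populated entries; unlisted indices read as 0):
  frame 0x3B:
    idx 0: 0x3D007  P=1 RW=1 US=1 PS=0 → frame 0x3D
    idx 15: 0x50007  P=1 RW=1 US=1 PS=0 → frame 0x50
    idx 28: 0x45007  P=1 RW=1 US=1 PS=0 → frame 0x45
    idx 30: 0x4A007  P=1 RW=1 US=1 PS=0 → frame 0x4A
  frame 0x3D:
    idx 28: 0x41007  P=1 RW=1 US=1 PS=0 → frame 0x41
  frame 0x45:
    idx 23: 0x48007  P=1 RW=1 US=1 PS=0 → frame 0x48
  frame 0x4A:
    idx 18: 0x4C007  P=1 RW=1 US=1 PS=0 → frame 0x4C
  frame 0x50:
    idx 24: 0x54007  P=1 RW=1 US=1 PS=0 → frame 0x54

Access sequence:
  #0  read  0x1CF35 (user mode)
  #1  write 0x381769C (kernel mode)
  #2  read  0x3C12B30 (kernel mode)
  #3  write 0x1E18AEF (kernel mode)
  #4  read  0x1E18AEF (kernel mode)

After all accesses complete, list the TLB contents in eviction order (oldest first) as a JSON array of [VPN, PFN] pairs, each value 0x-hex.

Walk each access:
#0 VA=0x1CF35 (r,user):
  L0: frame=0x3B idx=0 entry=0x3D007 [P=1 RW=1 US=1 PS=0]
  L1: frame=0x3D idx=28 entry=0x41007 [P=1 RW=1 US=1 PS=0]
  ✓ 0x41F35  — 2 lookups
#1 VA=0x381769C (w,kernel):
  L0: frame=0x3B idx=28 entry=0x45007 [P=1 RW=1 US=1 PS=0]
  L1: frame=0x45 idx=23 entry=0x48007 [P=1 RW=1 US=1 PS=0]
  ✓ 0x4869C  — 2 lookups
#2 VA=0x3C12B30 (r,kernel):
  L0: frame=0x3B idx=30 entry=0x4A007 [P=1 RW=1 US=1 PS=0]
  L1: frame=0x4A idx=18 entry=0x4C007 [P=1 RW=1 US=1 PS=0]
  ✓ 0x4CB30  — 2 lookups
#3 VA=0x1E18AEF (w,kernel):
  L0: frame=0x3B idx=15 entry=0x50007 [P=1 RW=1 US=1 PS=0]
  L1: frame=0x50 idx=24 entry=0x54007 [P=1 RW=1 US=1 PS=0]
  ✓ 0x54AEF  — 2 lookups
#4 VA=0x1E18AEF (r,kernel):
  TLB hit vpn=0x1E18 → PA=0x54AEF

TLB: [["0x3C12", "0x4C"], ["0x1E18", "0x54"]]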